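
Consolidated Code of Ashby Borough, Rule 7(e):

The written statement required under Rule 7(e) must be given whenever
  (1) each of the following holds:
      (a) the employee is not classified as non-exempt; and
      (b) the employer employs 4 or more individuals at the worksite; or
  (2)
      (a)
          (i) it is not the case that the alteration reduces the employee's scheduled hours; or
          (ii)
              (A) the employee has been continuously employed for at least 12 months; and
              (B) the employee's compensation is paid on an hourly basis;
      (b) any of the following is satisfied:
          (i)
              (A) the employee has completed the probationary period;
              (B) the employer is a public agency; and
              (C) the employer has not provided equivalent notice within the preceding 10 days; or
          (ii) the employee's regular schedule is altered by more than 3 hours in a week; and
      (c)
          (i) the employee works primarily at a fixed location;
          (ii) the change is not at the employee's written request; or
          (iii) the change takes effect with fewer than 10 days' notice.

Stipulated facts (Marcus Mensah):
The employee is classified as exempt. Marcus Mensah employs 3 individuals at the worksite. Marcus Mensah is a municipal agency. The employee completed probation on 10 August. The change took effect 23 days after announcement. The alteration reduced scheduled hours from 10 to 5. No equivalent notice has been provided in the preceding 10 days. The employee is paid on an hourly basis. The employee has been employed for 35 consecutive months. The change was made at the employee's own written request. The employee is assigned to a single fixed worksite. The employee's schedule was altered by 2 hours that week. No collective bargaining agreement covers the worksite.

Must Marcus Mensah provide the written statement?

Yes — required.

(a) not (non-exempt) — met.
(b) ≥ 4 at site — fails.
(1): T AND F → false.
(i) not (hours reduced) — fails.
(A) tenure ≥ 12 mo. — satisfied.
(B) hourly-paid — met.
(ii) = T AND T = true.
So (a) is satisfied (F OR T).
(A) past probation — holds.
(B) public agency — satisfied.
(C) no recent notice — met.
So (i) is satisfied (T AND T AND T).
(ii) schedule shift > 3h — not satisfied.
(b): T OR F → true.
(i) fixed location — met.
(ii) not employee-requested — not satisfied.
(iii) < 10 days' notice — not satisfied.
So (c) is satisfied (T OR F OR F).
So (2) is satisfied (T AND T AND T).
Overall = F OR T = true.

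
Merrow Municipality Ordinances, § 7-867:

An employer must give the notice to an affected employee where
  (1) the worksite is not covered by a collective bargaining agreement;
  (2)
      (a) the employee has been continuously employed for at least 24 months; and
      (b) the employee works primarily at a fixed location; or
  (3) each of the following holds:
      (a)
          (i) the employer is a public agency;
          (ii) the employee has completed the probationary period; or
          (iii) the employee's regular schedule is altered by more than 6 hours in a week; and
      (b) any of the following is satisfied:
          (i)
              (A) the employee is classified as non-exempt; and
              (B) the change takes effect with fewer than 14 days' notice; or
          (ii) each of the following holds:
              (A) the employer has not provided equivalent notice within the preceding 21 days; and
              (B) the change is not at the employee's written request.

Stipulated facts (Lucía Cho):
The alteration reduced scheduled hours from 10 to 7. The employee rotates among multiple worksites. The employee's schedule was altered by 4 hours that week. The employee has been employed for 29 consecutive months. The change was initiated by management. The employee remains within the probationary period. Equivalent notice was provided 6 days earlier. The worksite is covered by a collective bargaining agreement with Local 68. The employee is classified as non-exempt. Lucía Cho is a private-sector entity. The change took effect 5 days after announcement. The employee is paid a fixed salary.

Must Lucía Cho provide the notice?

No — not required.

(1) no CBA — not satisfied.
(a) tenure ≥ 24 mo. — holds.
(b) fixed location — not satisfied.
(2) = T AND F = false.
(i) public agency — not met.
(ii) past probation — not satisfied.
(iii) schedule shift > 6h — fails.
So (a) is not satisfied (F OR F OR F).
(A) non-exempt — met.
(B) < 14 days' notice — holds.
So (i) is satisfied (T AND T).
(A) no recent notice — not satisfied.
(B) not employee-requested — satisfied.
(ii): F AND T → false.
So (b) is satisfied (T OR F).
(3): F AND T → false.
Overall = F OR F OR F = false.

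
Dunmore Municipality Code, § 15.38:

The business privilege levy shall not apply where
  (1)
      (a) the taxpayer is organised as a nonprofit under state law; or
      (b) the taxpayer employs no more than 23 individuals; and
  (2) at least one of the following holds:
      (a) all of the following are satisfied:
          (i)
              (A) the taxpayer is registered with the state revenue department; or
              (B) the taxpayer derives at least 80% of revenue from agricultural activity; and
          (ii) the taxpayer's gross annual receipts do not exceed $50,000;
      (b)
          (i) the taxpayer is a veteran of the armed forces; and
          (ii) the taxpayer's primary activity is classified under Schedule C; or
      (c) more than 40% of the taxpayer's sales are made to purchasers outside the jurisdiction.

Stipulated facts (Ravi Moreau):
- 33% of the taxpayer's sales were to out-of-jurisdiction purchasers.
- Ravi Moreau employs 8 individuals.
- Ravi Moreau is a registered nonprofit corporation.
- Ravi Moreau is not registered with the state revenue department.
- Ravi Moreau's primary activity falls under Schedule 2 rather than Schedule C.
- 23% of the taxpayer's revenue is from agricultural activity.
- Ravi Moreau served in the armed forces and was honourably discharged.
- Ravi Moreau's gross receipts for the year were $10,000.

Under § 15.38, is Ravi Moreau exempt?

No — not exempt.

(a) nonprofit — holds.
(b) ≤ 23 employees — holds.
(1) = T OR T = true.
(A) state-registered — fails.
(B) ≥80% agricultural — not satisfied.
(i) = F OR F = false.
(ii) receipts ≤ $50,000 — satisfied.
So (a) is not satisfied (F AND T).
(i) veteran — met.
(ii) Schedule C activity — fails.
(b): T AND F → false.
(c) >40% out-of-jur. sales — fails.
So (2) is not satisfied (F OR F OR F).
Overall: T AND F → false.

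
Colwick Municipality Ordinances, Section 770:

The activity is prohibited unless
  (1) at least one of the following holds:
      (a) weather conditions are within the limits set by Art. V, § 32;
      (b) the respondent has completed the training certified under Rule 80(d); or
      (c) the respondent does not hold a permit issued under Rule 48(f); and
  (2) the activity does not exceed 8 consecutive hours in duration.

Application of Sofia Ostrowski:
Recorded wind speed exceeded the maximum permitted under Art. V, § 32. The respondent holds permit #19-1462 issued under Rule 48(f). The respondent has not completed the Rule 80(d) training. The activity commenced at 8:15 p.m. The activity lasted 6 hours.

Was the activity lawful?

(a) weather ok — not met.
(b) training certified — not satisfied.
(c) not (holds permit) — not met.
(1) = F OR F OR F = false.
(2) ≤ 8 hrs duration — met.
So Overall is not satisfied (F AND T).

No — unlawful.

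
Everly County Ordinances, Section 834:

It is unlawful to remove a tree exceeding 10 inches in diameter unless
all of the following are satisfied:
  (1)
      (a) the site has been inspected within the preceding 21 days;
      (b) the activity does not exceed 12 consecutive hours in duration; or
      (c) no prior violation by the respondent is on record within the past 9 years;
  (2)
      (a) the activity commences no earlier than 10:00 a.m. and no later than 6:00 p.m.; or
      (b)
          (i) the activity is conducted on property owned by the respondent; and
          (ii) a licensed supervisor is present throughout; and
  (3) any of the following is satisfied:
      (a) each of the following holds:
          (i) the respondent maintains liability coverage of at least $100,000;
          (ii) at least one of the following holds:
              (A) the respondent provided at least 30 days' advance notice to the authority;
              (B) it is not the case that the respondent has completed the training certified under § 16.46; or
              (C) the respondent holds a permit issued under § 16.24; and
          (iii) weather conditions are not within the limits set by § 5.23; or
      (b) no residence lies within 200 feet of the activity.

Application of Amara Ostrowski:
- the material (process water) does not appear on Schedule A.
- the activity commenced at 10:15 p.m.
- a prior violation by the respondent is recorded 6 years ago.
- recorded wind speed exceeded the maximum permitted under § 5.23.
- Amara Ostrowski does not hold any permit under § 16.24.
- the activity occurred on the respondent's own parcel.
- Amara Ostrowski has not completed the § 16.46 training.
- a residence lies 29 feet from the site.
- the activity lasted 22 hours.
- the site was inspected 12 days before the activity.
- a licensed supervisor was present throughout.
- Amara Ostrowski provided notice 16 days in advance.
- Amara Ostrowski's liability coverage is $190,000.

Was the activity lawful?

(a) site inspected — met.
(b) ≤ 12 hrs duration — not met.
(c) no prior violation — not met.
(1) = T OR F OR F = true.
(a) start within hours — not satisfied.
(i) own property — holds.
(ii) supervisor present — met.
(b): T AND T → true.
(2): F OR T → true.
(i) coverage ≥ $100,000 — holds.
(A) ≥30 days' notice — fails.
(B) not (training certified) — met.
(C) holds permit — fails.
So (ii) is satisfied (F OR T OR F).
(iii) not (weather ok) — satisfied.
(a): T AND T AND T → true.
(b) no residence in 200 ft — not met.
(3) = T OR F = true.
Overall = T AND T AND T = true.

Yes — lawful.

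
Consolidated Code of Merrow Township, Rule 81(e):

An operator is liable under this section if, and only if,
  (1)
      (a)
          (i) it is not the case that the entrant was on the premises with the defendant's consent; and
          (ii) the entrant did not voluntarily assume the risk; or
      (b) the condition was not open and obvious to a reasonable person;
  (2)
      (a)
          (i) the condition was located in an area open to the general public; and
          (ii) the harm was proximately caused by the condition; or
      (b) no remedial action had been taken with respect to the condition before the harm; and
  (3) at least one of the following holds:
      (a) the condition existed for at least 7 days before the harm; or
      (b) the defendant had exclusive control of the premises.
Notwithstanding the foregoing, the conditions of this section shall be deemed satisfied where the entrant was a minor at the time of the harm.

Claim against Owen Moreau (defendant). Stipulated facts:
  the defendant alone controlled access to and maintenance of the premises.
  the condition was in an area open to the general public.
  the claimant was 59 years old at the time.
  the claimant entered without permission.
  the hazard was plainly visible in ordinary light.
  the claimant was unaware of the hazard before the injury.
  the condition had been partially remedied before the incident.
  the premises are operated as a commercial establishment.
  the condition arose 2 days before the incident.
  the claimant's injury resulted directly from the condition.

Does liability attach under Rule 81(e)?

Yes — liable.

(i) not (consent to enter) — satisfied.
(ii) no assumed risk — holds.
(a): T AND T → true.
(b) not open/obvious — not satisfied.
(1) = T OR F = true.
(i) public area — holds.
(ii) proximate cause — satisfied.
(a) = T AND T = true.
(b) no remedial action — fails.
(2) = T OR F = true.
(a) condition ≥7 days old — not satisfied.
(b) exclusive control — satisfied.
(3): F OR T → true.
Overall = T AND T AND T = true.
Exception (entrant a minor) — not satisfied.
Result: main true OR exception false → true.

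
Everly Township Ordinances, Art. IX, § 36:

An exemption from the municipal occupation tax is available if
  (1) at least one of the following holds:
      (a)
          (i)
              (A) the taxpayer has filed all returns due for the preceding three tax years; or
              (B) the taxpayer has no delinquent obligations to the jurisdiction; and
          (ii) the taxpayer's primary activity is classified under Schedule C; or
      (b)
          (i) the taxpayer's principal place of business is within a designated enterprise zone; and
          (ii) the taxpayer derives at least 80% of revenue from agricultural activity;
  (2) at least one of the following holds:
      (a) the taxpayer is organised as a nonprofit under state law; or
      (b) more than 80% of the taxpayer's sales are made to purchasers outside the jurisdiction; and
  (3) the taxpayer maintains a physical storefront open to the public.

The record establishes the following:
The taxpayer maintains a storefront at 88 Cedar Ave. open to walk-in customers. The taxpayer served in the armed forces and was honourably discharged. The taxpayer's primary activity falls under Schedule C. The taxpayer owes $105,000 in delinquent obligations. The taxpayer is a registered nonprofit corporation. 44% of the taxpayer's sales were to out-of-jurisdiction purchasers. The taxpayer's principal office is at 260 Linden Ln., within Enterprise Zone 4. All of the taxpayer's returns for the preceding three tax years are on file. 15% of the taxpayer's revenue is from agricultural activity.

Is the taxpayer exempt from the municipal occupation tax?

Yes — exempt.

(A) returns current — holds.
(B) no delinquency — not met.
So (i) is satisfied (T OR F).
(ii) Schedule C activity — met.
(a) = T AND T = true.
(i) in enterprise zone — holds.
(ii) ≥80% agricultural — not satisfied.
(b) = T AND F = false.
(1): T OR F → true.
(a) nonprofit — holds.
(b) >80% out-of-jur. sales — fails.
(2) = T OR F = true.
(3) has storefront — satisfied.
Overall: T AND T AND T → true.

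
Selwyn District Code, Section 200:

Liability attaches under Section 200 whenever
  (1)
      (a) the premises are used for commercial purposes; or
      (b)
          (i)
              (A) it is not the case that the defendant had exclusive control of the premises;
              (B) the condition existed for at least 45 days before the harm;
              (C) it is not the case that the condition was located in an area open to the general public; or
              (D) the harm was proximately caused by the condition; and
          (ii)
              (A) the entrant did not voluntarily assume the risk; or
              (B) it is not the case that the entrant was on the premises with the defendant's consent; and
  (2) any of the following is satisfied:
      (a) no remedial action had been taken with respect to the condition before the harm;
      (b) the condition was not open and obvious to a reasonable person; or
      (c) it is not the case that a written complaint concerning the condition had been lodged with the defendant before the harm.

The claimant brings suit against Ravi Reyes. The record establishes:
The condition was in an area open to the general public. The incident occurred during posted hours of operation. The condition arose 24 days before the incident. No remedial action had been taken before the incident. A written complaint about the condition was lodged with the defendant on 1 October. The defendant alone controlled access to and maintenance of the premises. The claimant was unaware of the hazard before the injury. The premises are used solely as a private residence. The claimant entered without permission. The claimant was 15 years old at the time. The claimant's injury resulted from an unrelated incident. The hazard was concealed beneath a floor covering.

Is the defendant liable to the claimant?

No — not liable.

(a) commercial use — not met.
(A) not (exclusive control) — fails.
(B) condition ≥45 days old — not met.
(C) not (public area) — not satisfied.
(D) proximate cause — fails.
(i): F OR F OR F OR F → false.
(A) no assumed risk — satisfied.
(B) not (consent to enter) — holds.
(ii): T OR T → true.
(b): F AND T → false.
So (1) is not satisfied (F OR F).
(a) no remedial action — satisfied.
(b) not open/obvious — met.
(c) not (complaint lodged) — not met.
So (2) is satisfied (T OR T OR F).
So Overall is not satisfied (F AND T).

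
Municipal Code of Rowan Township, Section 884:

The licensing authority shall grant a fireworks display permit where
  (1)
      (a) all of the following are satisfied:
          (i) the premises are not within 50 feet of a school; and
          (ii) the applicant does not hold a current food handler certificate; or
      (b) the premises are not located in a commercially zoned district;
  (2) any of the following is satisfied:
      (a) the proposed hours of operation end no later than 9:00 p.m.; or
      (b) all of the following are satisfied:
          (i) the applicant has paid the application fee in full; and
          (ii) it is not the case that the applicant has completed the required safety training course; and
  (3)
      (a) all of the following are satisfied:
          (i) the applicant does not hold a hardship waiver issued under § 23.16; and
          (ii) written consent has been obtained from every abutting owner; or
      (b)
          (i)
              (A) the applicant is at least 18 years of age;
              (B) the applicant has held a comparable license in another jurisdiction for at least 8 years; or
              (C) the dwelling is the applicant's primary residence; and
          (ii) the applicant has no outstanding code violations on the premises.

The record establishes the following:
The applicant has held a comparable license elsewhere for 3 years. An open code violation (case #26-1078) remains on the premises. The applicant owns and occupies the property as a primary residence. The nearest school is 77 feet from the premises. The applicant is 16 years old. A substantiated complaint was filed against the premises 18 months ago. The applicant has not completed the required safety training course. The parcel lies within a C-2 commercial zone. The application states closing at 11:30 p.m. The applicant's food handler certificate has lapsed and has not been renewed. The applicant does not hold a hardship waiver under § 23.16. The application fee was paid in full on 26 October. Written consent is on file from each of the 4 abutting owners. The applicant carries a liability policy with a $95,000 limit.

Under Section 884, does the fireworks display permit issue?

(i) ≥50 ft from school — holds.
(ii) not (food handler cert.) — holds.
(a): T AND T → true.
(b) not (commercially zoned) — fails.
(1): T OR F → true.
(a) closes by 9 p.m. — not satisfied.
(i) fee paid — holds.
(ii) not (safety training) — met.
(b) = T AND T = true.
So (2) is satisfied (F OR T).
(i) not (hardship waiver) — holds.
(ii) all abutters consent — holds.
(a): T AND T → true.
(A) age ≥ 18 — not satisfied.
(B) prior license ≥ 8 yr — not satisfied.
(C) primary residence — met.
So (i) is satisfied (F OR F OR T).
(ii) no code violations — not satisfied.
(b) = T AND F = false.
(3) = T OR F = true.
Overall = T AND T AND T = true.

Yes — granted.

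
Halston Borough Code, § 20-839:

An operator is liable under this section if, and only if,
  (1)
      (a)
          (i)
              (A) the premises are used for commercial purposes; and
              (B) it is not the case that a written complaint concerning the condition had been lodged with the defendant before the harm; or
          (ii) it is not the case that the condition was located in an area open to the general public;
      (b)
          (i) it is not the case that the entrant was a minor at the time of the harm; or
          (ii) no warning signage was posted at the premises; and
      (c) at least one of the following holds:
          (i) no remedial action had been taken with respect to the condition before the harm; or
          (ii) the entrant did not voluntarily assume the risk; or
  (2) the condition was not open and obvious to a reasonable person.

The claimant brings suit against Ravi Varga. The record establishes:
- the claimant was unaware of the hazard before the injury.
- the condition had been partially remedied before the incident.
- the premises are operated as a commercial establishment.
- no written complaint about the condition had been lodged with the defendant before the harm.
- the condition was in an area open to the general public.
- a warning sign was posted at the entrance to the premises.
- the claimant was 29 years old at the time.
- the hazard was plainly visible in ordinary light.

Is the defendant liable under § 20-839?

Yes — liable.

(A) commercial use — satisfied.
(B) not (complaint lodged) — met.
So (i) is satisfied (T AND T).
(ii) not (public area) — not satisfied.
(a) = T OR F = true.
(i) not (entrant a minor) — satisfied.
(ii) no signage posted — not met.
So (b) is satisfied (T OR F).
(i) no remedial action — not satisfied.
(ii) no assumed risk — holds.
(c): F OR T → true.
So (1) is satisfied (T AND T AND T).
(2) not open/obvious — not met.
So Overall is satisfied (T OR F).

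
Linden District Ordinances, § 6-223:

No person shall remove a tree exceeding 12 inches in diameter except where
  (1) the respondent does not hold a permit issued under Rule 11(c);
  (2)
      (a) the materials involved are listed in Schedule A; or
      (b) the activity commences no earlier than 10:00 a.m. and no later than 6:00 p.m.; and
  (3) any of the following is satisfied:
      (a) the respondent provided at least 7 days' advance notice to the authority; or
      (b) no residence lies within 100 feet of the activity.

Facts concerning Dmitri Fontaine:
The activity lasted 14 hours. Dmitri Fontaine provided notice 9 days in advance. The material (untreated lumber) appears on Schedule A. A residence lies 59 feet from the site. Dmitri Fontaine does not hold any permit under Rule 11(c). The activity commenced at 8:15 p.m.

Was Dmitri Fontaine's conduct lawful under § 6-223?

(1) not (holds permit) — met.
(a) Schedule A material — met.
(b) start within hours — not satisfied.
(2): T OR F → true.
(a) ≥7 days' notice — satisfied.
(b) no residence in 100 ft — not satisfied.
(3): T OR F → true.
Overall: T AND T AND T → true.

Yes — lawful.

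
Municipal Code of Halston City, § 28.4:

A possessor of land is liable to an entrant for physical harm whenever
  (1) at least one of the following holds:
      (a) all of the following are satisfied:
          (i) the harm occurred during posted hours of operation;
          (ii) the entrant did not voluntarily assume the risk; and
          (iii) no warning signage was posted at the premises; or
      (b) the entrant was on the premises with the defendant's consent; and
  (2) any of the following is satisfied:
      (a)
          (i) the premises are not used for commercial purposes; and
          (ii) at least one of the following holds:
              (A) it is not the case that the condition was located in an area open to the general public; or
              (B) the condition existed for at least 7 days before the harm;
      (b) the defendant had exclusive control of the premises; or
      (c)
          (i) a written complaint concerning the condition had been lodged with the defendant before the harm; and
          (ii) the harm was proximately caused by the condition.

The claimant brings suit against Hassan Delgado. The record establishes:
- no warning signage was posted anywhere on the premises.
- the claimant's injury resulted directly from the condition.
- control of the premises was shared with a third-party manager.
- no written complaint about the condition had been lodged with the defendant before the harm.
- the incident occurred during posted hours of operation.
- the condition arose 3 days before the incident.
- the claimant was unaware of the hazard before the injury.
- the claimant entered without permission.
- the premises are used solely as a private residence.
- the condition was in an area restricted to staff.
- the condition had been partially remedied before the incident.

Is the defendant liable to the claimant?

Yes — liable.

(i) during posted hours — holds.
(ii) no assumed risk — met.
(iii) no signage posted — satisfied.
(a): T AND T AND T → true.
(b) consent to enter — not met.
So (1) is satisfied (T OR F).
(i) not (commercial use) — met.
(A) not (public area) — satisfied.
(B) condition ≥7 days old — fails.
(ii) = T OR F = true.
(a) = T AND T = true.
(b) exclusive control — not satisfied.
(i) complaint lodged — not satisfied.
(ii) proximate cause — met.
(c) = F AND T = false.
(2) = T OR F OR F = true.
So Overall is satisfied (T AND T).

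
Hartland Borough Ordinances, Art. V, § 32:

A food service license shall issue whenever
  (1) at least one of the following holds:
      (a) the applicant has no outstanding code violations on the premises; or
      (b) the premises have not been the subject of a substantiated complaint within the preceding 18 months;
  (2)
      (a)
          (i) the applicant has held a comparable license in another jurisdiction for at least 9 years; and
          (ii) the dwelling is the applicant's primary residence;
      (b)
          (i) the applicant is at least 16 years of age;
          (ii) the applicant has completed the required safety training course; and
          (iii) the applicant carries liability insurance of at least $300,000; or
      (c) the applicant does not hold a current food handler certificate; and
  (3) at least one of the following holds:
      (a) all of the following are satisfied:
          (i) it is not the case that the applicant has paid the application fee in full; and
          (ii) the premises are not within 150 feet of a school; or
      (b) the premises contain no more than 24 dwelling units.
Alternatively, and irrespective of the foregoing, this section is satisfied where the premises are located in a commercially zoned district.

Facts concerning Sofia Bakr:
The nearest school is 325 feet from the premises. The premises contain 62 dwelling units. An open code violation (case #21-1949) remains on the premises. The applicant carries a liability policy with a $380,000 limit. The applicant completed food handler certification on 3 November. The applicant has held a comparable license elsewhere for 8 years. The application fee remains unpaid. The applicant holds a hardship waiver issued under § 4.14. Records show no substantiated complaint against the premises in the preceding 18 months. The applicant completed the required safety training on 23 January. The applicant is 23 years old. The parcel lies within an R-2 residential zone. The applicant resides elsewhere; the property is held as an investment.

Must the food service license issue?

Yes — granted.

(a) no code violations — fails.
(b) no complaint in 18 mo. — holds.
(1): F OR T → true.
(i) prior license ≥ 9 yr — not met.
(ii) primary residence — not met.
So (a) is not satisfied (F AND F).
(i) age ≥ 16 — met.
(ii) safety training — met.
(iii) insurance ≥ $300,000 — satisfied.
(b): T AND T AND T → true.
(c) not (food handler cert.) — not met.
(2): F OR T OR F → true.
(i) not (fee paid) — holds.
(ii) ≥150 ft from school — met.
(a): T AND T → true.
(b) ≤ 24 units — not met.
(3) = T OR F = true.
So Overall is satisfied (T AND T AND T).
Exception (commercially zoned) — not satisfied.
Result: main true OR exception false → true.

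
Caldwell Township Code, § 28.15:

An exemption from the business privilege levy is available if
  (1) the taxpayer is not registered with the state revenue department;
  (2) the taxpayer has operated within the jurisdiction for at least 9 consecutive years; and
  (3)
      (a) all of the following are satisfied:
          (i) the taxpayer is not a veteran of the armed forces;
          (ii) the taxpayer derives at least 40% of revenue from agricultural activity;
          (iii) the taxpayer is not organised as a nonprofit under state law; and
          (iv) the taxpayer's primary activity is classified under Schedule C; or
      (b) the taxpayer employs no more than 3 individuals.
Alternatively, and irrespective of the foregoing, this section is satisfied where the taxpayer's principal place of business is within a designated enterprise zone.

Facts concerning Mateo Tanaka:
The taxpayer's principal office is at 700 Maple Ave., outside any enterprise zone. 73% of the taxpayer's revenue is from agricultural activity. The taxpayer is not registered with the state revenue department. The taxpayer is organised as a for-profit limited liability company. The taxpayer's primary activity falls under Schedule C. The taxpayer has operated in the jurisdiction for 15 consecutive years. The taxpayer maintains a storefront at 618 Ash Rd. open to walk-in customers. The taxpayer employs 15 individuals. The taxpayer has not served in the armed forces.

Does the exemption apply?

Yes — exempt.

(1) not (state-registered) — holds.
(2) ≥ 9 yrs in jurisdiction — holds.
(i) not (veteran) — holds.
(ii) ≥40% agricultural — holds.
(iii) not (nonprofit) — holds.
(iv) Schedule C activity — satisfied.
(a) = T AND T AND T AND T = true.
(b) ≤ 3 employees — not met.
So (3) is satisfied (T OR F).
Overall = T AND T AND T = true.
Exception (in enterprise zone) — not satisfied.
Result: main true OR exception false → true.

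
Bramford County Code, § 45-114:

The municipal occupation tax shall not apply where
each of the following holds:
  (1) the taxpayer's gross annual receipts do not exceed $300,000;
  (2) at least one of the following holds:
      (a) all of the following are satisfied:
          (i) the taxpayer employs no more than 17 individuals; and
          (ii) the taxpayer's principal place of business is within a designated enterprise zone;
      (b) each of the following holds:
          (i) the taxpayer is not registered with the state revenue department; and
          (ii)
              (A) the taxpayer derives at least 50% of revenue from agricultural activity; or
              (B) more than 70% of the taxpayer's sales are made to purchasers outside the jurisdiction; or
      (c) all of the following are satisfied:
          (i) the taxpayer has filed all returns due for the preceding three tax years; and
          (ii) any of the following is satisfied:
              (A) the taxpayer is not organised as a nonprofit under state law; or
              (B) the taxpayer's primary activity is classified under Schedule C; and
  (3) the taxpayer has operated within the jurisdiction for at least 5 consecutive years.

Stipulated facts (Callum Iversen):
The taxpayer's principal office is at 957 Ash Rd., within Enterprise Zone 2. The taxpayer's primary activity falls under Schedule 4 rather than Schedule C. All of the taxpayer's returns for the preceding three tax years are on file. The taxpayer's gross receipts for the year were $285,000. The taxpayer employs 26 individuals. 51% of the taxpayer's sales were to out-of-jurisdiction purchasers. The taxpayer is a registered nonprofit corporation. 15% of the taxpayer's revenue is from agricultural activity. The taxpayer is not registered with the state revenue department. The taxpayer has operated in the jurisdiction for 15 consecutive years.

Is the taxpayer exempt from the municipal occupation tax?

(1) receipts ≤ $300,000 — holds.
(i) ≤ 17 employees — fails.
(ii) in enterprise zone — met.
(a): F AND T → false.
(i) not (state-registered) — satisfied.
(A) ≥50% agricultural — fails.
(B) >70% out-of-jur. sales — not met.
(ii): F OR F → false.
(b) = T AND F = false.
(i) returns current — holds.
(A) not (nonprofit) — not met.
(B) Schedule C activity — not met.
(ii) = F OR F = false.
(c): T AND F → false.
(2) = F OR F OR F = false.
(3) ≥ 5 yrs in jurisdiction — holds.
Overall = T AND F AND T = false.

No — not exempt.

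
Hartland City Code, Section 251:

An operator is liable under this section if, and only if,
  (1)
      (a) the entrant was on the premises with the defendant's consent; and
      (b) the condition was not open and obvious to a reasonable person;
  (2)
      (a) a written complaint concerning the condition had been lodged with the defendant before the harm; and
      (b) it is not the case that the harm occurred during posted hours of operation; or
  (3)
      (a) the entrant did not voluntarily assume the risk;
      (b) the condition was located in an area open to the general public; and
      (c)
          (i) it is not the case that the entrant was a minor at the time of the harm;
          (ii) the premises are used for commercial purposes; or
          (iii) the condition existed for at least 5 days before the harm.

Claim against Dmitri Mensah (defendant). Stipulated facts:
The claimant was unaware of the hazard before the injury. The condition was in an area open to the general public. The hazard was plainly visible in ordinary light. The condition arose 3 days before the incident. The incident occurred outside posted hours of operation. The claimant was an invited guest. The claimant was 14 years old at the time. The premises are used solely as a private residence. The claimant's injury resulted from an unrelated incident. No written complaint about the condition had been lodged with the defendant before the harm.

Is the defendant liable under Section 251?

No — not liable.

(a) consent to enter — holds.
(b) not open/obvious — not met.
So (1) is not satisfied (T AND F).
(a) complaint lodged — not met.
(b) not (during posted hours) — met.
(2) = F AND T = false.
(a) no assumed risk — met.
(b) public area — met.
(i) not (entrant a minor) — not met.
(ii) commercial use — fails.
(iii) condition ≥5 days old — not satisfied.
(c) = F OR F OR F = false.
So (3) is not satisfied (T AND T AND F).
Overall = F OR F OR F = false.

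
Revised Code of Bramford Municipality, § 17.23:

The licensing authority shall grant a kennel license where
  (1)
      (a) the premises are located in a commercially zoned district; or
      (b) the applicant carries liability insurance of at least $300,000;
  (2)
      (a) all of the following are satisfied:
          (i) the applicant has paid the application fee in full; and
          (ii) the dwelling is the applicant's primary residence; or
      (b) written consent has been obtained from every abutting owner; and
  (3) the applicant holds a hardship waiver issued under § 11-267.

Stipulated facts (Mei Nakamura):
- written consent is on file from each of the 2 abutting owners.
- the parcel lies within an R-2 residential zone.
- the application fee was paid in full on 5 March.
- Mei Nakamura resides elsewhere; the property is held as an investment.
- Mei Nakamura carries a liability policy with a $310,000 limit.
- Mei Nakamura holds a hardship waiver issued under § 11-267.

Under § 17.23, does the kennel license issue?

Yes — granted.

(a) commercially zoned — fails.
(b) insurance ≥ $300,000 — met.
So (1) is satisfied (F OR T).
(i) fee paid — satisfied.
(ii) primary residence — not met.
(a): T AND F → false.
(b) all abutters consent — satisfied.
So (2) is satisfied (F OR T).
(3) hardship waiver — met.
So Overall is satisfied (T AND T AND T).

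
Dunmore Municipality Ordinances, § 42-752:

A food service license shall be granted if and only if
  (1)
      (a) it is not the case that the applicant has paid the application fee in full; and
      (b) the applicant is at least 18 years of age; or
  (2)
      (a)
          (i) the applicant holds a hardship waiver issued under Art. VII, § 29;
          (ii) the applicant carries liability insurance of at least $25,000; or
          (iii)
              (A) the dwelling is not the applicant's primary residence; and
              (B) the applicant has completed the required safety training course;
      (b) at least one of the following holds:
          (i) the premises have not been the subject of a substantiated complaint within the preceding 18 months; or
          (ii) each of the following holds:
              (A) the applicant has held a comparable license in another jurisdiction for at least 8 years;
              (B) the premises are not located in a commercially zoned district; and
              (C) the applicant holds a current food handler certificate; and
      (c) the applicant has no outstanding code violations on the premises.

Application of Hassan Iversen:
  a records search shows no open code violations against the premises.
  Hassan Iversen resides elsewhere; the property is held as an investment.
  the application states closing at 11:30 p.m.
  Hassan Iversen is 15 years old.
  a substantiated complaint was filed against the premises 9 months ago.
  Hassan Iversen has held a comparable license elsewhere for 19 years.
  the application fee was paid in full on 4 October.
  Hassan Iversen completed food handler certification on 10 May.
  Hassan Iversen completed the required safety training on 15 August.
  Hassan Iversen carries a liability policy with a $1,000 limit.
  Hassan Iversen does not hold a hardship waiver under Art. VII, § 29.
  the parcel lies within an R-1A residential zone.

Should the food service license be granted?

Yes — granted.

(a) not (fee paid) — not satisfied.
(b) age ≥ 18 — not met.
So (1) is not satisfied (F AND F).
(i) hardship waiver — not met.
(ii) insurance ≥ $25,000 — not satisfied.
(A) not (primary residence) — satisfied.
(B) safety training — satisfied.
So (iii) is satisfied (T AND T).
(a): F OR F OR T → true.
(i) no complaint in 18 mo. — not satisfied.
(A) prior license ≥ 8 yr — holds.
(B) not (commercially zoned) — met.
(C) food handler cert. — holds.
(ii) = T AND T AND T = true.
So (b) is satisfied (F OR T).
(c) no code violations — holds.
(2): T AND T AND T → true.
Overall: F OR T → true.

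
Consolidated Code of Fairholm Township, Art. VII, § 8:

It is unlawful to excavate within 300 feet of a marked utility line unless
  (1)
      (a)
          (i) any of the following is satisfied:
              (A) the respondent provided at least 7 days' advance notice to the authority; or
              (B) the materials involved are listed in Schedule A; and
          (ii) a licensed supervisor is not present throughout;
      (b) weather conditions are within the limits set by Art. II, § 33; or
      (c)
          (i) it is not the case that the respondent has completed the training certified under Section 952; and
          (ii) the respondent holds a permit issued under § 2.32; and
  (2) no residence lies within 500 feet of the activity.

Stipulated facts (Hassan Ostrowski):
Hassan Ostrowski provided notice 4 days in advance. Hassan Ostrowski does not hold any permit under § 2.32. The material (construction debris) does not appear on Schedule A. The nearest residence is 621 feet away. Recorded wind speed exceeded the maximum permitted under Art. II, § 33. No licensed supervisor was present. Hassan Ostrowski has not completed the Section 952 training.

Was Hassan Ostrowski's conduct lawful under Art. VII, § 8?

(A) ≥7 days' notice — not met.
(B) Schedule A material — fails.
(i): F OR F → false.
(ii) not (supervisor present) — met.
So (a) is not satisfied (F AND T).
(b) weather ok — not met.
(i) not (training certified) — satisfied.
(ii) holds permit — not met.
(c): T AND F → false.
(1): F OR F OR F → false.
(2) no residence in 500 ft — met.
Overall = F AND T = false.

No — unlawful.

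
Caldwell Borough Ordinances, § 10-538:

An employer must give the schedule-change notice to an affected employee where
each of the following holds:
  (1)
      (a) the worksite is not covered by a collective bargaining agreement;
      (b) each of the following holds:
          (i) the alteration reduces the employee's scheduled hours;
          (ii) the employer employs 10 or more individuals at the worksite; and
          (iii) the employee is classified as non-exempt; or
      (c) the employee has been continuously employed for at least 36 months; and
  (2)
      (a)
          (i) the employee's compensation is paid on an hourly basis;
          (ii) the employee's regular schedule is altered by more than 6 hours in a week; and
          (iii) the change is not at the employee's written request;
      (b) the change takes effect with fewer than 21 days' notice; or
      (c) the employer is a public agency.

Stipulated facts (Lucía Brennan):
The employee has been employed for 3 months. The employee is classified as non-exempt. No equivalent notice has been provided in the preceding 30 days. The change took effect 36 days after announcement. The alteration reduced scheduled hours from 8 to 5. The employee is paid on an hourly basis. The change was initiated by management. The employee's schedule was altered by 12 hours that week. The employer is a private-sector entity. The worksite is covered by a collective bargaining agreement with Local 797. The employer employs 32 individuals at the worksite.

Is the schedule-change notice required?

(a) no CBA — not satisfied.
(i) hours reduced — satisfied.
(ii) ≥ 10 at site — satisfied.
(iii) non-exempt — satisfied.
(b): T AND T AND T → true.
(c) tenure ≥ 36 mo. — fails.
(1): F OR T OR F → true.
(i) hourly-paid — met.
(ii) schedule shift > 6h — met.
(iii) not employee-requested — holds.
(a) = T AND T AND T = true.
(b) < 21 days' notice — fails.
(c) public agency — not satisfied.
So (2) is satisfied (T OR F OR F).
So Overall is satisfied (T AND T).

Yes — required.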